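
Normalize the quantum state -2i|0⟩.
-i|0⟩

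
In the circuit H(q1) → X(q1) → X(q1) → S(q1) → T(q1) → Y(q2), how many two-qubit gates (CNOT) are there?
0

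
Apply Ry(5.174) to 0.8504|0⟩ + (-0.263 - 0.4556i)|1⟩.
(-0.5844 + 0.2399i)|0⟩ + (0.6714 + 0.3873i)|1⟩

Ry(5.174) = [[cos(θ/2), −sin(θ/2)], [sin(θ/2), cos(θ/2)]]; θ = 5.174, cos(θ/2) ≈ -0.850115, sin(θ/2) ≈ 0.526597.
With a = amp(|0⟩) = 0.8504 and b = amp(|1⟩) = (-0.263 - 0.4556i):
new amp(|0⟩) = (-0.850115)·a + (-0.526597)·b = (-0.5844 + 0.2399i)
new amp(|1⟩) = (0.526597)·a + (-0.850115)·b = (0.6714 + 0.3873i)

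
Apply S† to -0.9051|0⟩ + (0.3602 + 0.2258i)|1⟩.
-0.9051|0⟩ + (0.2258 - 0.3602i)|1⟩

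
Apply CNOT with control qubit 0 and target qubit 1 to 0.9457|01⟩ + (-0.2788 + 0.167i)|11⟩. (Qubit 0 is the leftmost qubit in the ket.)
0.9457|01⟩ + (-0.2788 + 0.167i)|10⟩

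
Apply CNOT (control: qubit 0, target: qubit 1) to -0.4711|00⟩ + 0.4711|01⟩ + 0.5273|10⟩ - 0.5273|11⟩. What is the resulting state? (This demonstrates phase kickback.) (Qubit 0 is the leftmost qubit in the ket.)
-0.4711|00⟩ + 0.4711|01⟩ - 0.5273|10⟩ + 0.5273|11⟩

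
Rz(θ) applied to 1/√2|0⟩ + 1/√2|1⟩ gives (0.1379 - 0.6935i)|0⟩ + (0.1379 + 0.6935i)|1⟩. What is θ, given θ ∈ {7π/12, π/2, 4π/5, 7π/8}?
7π/8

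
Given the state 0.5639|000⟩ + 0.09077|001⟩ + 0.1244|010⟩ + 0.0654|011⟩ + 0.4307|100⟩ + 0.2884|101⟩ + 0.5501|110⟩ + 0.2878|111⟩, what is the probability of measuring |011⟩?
0.004277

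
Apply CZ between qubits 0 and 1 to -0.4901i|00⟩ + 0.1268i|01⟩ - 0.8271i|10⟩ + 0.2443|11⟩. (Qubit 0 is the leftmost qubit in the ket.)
-0.4901i|00⟩ + 0.1268i|01⟩ - 0.8271i|10⟩ - 0.2443|11⟩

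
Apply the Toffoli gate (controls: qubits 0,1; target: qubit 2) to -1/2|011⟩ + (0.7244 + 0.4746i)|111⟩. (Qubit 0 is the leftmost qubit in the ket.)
-1/2|011⟩ + (0.7244 + 0.4746i)|110⟩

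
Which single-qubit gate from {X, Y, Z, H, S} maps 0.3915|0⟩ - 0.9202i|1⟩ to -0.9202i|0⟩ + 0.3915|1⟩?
X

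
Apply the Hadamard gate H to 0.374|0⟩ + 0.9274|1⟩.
0.9202|0⟩ - 0.3913|1⟩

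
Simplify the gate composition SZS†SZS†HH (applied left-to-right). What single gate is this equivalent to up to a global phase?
I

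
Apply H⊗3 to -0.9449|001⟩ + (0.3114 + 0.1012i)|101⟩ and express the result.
(-0.224 + 0.03578i)|000⟩ + (0.224 - 0.03578i)|001⟩ + (-0.224 + 0.03578i)|010⟩ + (0.224 - 0.03578i)|011⟩ + (-0.4442 - 0.03578i)|100⟩ + (0.4442 + 0.03578i)|101⟩ + (-0.4442 - 0.03578i)|110⟩ + (0.4442 + 0.03578i)|111⟩

H⊗3 gives amp(|y⟩) = (1/2√2) Σ_x (−1)^(x·y) amp(|x⟩), where x·y is the number of positions in which both x and y have a 1.
|000⟩: (-0.9449 + (0.3114 + 0.1012i))/(2√2) = (-0.224 + 0.03578i)
|001⟩: (0.9449 - (0.3114 + 0.1012i))/(2√2) = (0.224 - 0.03578i)
|010⟩: (-0.9449 + (0.3114 + 0.1012i))/(2√2) = (-0.224 + 0.03578i)
|011⟩: (0.9449 - (0.3114 + 0.1012i))/(2√2) = (0.224 - 0.03578i)
|100⟩: (-0.9449 - (0.3114 + 0.1012i))/(2√2) = (-0.4442 - 0.03578i)
|101⟩: (0.9449 + (0.3114 + 0.1012i))/(2√2) = (0.4442 + 0.03578i)
|110⟩: (-0.9449 - (0.3114 + 0.1012i))/(2√2) = (-0.4442 - 0.03578i)
|111⟩: (0.9449 + (0.3114 + 0.1012i))/(2√2) = (0.4442 + 0.03578i)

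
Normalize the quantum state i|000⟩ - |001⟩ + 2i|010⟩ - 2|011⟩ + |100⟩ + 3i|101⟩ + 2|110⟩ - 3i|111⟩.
0.1741i|000⟩ - 0.1741|001⟩ + 0.3482i|010⟩ - 0.3482|011⟩ + 0.1741|100⟩ + 0.5222i|101⟩ + 0.3482|110⟩ - 0.5222i|111⟩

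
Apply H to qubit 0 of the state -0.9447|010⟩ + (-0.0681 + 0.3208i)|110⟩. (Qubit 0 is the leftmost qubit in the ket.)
(-0.7162 + 0.2268i)|010⟩ + (-0.6198 - 0.2268i)|110⟩

H on qubit 0 mixes each pair of kets that differ only in qubit 0: amplitudes (a, b) of (|…0…⟩, |…1…⟩) become ((a + b)/√2, (a − b)/√2). Kets absent from the input have amplitude 0.
(|010⟩, |110⟩): (a, b) = (-0.9447, (-0.0681 + 0.3208i)) → ((-0.7162 + 0.2268i), (-0.6198 - 0.2268i))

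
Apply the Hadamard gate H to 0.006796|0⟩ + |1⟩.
0.7119|0⟩ - 0.7023|1⟩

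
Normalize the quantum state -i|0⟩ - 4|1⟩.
-0.2425i|0⟩ - 0.9701|1⟩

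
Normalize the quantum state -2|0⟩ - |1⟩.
-0.8944|0⟩ - 1/√5|1⟩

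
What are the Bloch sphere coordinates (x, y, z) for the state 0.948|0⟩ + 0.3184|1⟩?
(0.6037, 0, 0.7973)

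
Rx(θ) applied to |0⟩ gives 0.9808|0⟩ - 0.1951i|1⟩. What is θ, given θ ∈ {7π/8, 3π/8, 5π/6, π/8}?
π/8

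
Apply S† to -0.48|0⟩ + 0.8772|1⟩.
-0.48|0⟩ - 0.8772i|1⟩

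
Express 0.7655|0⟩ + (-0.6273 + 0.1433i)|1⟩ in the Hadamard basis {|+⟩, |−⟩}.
(0.09772 + 0.1013i)|+⟩ + (0.9849 - 0.1013i)|−⟩

With |ψ⟩ = α|0⟩ + β|1⟩, the Hadamard-basis coefficients are ⟨+|ψ⟩ = (α + β)/√2 and ⟨−|ψ⟩ = (α − β)/√2.
Here α = 0.7655, β = (-0.6273 + 0.1433i): (α + β)/√2 = (0.09772 + 0.1013i), (α − β)/√2 = (0.9849 - 0.1013i).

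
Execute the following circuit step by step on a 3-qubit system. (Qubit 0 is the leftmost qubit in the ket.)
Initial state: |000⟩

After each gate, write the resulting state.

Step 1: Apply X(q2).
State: |001⟩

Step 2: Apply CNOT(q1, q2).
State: |001⟩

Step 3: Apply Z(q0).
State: |001⟩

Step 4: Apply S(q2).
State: i|001⟩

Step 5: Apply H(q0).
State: (1/√2)i|001⟩ + (1/√2)i|101⟩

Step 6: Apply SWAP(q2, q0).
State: (1/√2)i|100⟩ + (1/√2)i|101⟩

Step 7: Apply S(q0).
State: -1/√2|100⟩ - 1/√2|101⟩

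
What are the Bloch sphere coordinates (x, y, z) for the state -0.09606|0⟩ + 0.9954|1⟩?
(-0.1912, 0, -0.9816)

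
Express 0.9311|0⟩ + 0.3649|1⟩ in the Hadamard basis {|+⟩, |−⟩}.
0.9164|+⟩ + 0.4004|−⟩

With |ψ⟩ = α|0⟩ + β|1⟩, the Hadamard-basis coefficients are ⟨+|ψ⟩ = (α + β)/√2 and ⟨−|ψ⟩ = (α − β)/√2.
Here α = 0.9311, β = 0.3649: (α + β)/√2 = 0.9164, (α − β)/√2 = 0.4004.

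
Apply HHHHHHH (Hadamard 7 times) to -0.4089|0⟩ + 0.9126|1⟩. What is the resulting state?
0.3562|0⟩ - 0.9344|1⟩

H² = I, so H^7 = H: a single Hadamard. With (a, b) = (-0.4089, 0.9126), H gives ((a + b)/√2, (a − b)/√2) = (0.3562, -0.9344).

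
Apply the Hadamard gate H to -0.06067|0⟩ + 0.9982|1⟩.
0.6629|0⟩ - 0.7487|1⟩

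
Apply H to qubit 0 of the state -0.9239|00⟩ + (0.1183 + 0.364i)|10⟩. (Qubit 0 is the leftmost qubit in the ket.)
(-0.5696 + 0.2574i)|00⟩ + (-0.7369 - 0.2574i)|10⟩

H on qubit 0 mixes each pair of kets that differ only in qubit 0: amplitudes (a, b) of (|…0…⟩, |…1…⟩) become ((a + b)/√2, (a − b)/√2). Kets absent from the input have amplitude 0.
(|00⟩, |10⟩): (a, b) = (-0.9239, (0.1183 + 0.364i)) → ((-0.5696 + 0.2574i), (-0.7369 - 0.2574i))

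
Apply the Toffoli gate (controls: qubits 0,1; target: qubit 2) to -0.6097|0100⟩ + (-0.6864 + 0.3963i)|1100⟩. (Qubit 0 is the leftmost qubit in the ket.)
-0.6097|0100⟩ + (-0.6864 + 0.3963i)|1110⟩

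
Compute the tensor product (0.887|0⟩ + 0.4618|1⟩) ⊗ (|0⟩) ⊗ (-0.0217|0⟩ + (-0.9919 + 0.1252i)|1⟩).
-0.01925|000⟩ + (-0.8798 + 0.1111i)|001⟩ - 0.01002|100⟩ + (-0.4581 + 0.05782i)|101⟩

amp(|b₁b₂…⟩) = product of the factor amplitudes for bits b₁, b₂, …; only kets whose every factor amplitude is nonzero survive.
|000⟩: (0.887)(1)(-0.0217) = -0.01925
|001⟩: (0.887)(1)(-0.9919 + 0.1252i) = (-0.8798 + 0.1111i)
|100⟩: (0.4618)(1)(-0.0217) = -0.01002
|101⟩: (0.4618)(1)(-0.9919 + 0.1252i) = (-0.4581 + 0.05782i)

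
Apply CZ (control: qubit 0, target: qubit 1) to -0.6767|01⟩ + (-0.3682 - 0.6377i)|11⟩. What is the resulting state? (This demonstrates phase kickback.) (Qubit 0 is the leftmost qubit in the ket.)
-0.6767|01⟩ + (0.3682 + 0.6377i)|11⟩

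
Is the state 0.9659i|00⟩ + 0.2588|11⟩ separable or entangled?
Entangled

Writing the state as a|00⟩ + b|01⟩ + c|10⟩ + d|11⟩, it is a product state iff ad − bc = 0.
Here (a, b, c, d) = (0.9659i, 0, 0, 0.2588): ad − bc = (0.9659i)(0.2588) − (0)(0) = 0.25i ≠ 0, so the state is entangled.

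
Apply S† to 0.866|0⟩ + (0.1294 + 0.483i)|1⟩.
0.866|0⟩ + (0.483 - 0.1294i)|1⟩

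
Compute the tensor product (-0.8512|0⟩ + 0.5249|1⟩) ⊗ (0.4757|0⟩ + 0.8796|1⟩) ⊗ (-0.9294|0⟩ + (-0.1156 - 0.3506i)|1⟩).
0.3763|000⟩ + (0.04681 + 0.142i)|001⟩ + 0.6959|010⟩ + (0.08655 + 0.2625i)|011⟩ - 0.2321|100⟩ + (-0.02886 - 0.08754i)|101⟩ - 0.4291|110⟩ + (-0.05337 - 0.1619i)|111⟩

amp(|b₁b₂…⟩) = product of the factor amplitudes for bits b₁, b₂, …; only kets whose every factor amplitude is nonzero survive.
|000⟩: (-0.8512)(0.4757)(-0.9294) = 0.3763
|001⟩: (-0.8512)(0.4757)(-0.1156 - 0.3506i) = (0.04681 + 0.142i)
|010⟩: (-0.8512)(0.8796)(-0.9294) = 0.6959
|011⟩: (-0.8512)(0.8796)(-0.1156 - 0.3506i) = (0.08655 + 0.2625i)
|100⟩: (0.5249)(0.4757)(-0.9294) = -0.2321
|101⟩: (0.5249)(0.4757)(-0.1156 - 0.3506i) = (-0.02886 - 0.08754i)
|110⟩: (0.5249)(0.8796)(-0.9294) = -0.4291
|111⟩: (0.5249)(0.8796)(-0.1156 - 0.3506i) = (-0.05337 - 0.1619i)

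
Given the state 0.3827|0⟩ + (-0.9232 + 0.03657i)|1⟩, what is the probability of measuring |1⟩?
0.8536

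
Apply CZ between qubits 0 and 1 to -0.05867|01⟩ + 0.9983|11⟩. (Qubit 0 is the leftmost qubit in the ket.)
-0.05867|01⟩ - 0.9983|11⟩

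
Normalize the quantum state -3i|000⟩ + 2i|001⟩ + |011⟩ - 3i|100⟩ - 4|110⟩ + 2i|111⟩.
-0.4575i|000⟩ + 0.305i|001⟩ + 0.1525|011⟩ - 0.4575i|100⟩ - 0.61|110⟩ + 0.305i|111⟩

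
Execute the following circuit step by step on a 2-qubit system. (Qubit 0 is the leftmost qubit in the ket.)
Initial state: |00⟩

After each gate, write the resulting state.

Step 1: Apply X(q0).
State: |10⟩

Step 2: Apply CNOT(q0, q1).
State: |11⟩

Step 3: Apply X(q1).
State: |10⟩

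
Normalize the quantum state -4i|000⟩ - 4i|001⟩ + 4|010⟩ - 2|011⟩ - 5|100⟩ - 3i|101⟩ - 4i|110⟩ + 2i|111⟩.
-0.3885i|000⟩ - 0.3885i|001⟩ + 0.3885|010⟩ - 0.1943|011⟩ - 0.4856|100⟩ - 0.2914i|101⟩ - 0.3885i|110⟩ + 0.1943i|111⟩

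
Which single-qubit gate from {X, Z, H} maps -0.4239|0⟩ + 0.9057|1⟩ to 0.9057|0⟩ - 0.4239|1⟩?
X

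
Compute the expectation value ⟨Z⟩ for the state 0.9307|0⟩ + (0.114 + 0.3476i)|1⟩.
0.7324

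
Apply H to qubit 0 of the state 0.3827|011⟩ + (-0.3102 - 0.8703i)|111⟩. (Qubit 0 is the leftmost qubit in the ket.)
(0.05127 - 0.6154i)|011⟩ + (0.49 + 0.6154i)|111⟩

H on qubit 0 mixes each pair of kets that differ only in qubit 0: amplitudes (a, b) of (|…0…⟩, |…1…⟩) become ((a + b)/√2, (a − b)/√2). Kets absent from the input have amplitude 0.
(|011⟩, |111⟩): (a, b) = (0.3827, (-0.3102 - 0.8703i)) → ((0.05127 - 0.6154i), (0.49 + 0.6154i))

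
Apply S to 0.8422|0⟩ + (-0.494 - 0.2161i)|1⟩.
0.8422|0⟩ + (0.2161 - 0.494i)|1⟩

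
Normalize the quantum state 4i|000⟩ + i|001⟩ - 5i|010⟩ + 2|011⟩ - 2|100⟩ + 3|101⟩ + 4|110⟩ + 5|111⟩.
0.4i|000⟩ + 0.1i|001⟩ - (1/2)i|010⟩ + 0.2|011⟩ - 0.2|100⟩ + 0.3|101⟩ + 0.4|110⟩ + 1/2|111⟩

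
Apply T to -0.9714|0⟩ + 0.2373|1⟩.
-0.9714|0⟩ + (0.1678 + 0.1678i)|1⟩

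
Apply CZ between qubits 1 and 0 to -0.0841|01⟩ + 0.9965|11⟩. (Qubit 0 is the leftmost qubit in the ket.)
-0.0841|01⟩ - 0.9965|11⟩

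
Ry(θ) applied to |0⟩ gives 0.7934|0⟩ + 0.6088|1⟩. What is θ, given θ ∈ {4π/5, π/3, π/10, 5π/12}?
5π/12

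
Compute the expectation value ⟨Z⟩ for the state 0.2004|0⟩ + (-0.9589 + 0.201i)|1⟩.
-0.9197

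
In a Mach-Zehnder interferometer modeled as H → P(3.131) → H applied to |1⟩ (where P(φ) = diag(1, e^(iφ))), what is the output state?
(1 - 0.005296i)|0⟩ + (0.00002805 + 0.005296i)|1⟩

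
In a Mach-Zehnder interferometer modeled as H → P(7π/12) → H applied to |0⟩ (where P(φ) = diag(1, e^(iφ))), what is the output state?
(0.3706 + 0.483i)|0⟩ + (0.6294 - 0.483i)|1⟩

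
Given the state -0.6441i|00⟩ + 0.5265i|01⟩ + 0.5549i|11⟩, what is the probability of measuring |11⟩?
0.3079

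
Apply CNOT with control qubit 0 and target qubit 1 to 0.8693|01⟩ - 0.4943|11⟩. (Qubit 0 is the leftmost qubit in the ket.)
0.8693|01⟩ - 0.4943|10⟩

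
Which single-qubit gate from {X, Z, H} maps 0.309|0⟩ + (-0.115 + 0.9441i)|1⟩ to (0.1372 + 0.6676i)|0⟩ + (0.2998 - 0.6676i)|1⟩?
H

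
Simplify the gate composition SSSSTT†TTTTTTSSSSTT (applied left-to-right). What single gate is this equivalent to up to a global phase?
I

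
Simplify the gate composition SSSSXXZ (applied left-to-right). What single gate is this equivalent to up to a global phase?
Z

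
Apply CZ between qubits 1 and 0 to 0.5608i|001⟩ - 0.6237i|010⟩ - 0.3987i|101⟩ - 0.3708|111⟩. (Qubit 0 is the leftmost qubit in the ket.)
0.5608i|001⟩ - 0.6237i|010⟩ - 0.3987i|101⟩ + 0.3708|111⟩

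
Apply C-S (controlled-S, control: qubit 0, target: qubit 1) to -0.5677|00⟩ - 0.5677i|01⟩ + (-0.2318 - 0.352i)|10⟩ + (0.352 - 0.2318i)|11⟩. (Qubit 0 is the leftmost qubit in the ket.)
-0.5677|00⟩ - 0.5677i|01⟩ + (-0.2318 - 0.352i)|10⟩ + (0.2318 + 0.352i)|11⟩

C-S leaves the control-|0⟩ kets |00⟩, |01⟩ unchanged and applies S to qubit 1 on the control-|1⟩ pair (|10⟩, |11⟩).
S = [[1, 0], [0, i]].
With a = amp(|10⟩) = (-0.2318 - 0.352i) and b = amp(|11⟩) = (0.352 - 0.2318i):
new amp(|10⟩) = (1)·a = (-0.2318 - 0.352i)
new amp(|11⟩) = (i)·b = (0.2318 + 0.352i)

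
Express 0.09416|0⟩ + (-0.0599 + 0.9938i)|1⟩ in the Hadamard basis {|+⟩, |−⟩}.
(0.02423 + 0.7027i)|+⟩ + (0.1089 - 0.7027i)|−⟩

With |ψ⟩ = α|0⟩ + β|1⟩, the Hadamard-basis coefficients are ⟨+|ψ⟩ = (α + β)/√2 and ⟨−|ψ⟩ = (α − β)/√2.
Here α = 0.09416, β = (-0.0599 + 0.9938i): (α + β)/√2 = (0.02423 + 0.7027i), (α − β)/√2 = (0.1089 - 0.7027i).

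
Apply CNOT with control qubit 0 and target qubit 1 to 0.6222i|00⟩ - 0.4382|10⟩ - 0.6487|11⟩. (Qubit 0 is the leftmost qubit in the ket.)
0.6222i|00⟩ - 0.6487|10⟩ - 0.4382|11⟩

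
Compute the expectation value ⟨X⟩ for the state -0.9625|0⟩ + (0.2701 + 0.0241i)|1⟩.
-0.5199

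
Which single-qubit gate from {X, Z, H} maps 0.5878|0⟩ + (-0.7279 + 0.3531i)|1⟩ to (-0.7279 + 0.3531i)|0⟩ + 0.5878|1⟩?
X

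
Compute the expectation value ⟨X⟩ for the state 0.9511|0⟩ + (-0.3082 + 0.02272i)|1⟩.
-0.5863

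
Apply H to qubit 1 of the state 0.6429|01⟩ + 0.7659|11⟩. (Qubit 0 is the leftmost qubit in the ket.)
0.4546|00⟩ - 0.4546|01⟩ + 0.5416|10⟩ - 0.5416|11⟩

H on qubit 1 mixes each pair of kets that differ only in qubit 1: amplitudes (a, b) of (|…0…⟩, |…1…⟩) become ((a + b)/√2, (a − b)/√2). Kets absent from the input have amplitude 0.
(|00⟩, |01⟩): (a, b) = (0, 0.6429) → (0.4546, -0.4546)
(|10⟩, |11⟩): (a, b) = (0, 0.7659) → (0.5416, -0.5416)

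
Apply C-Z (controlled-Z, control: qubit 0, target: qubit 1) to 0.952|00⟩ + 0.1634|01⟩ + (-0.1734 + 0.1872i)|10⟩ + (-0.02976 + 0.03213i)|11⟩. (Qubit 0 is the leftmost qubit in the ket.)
0.952|00⟩ + 0.1634|01⟩ + (-0.1734 + 0.1872i)|10⟩ + (0.02976 - 0.03213i)|11⟩

C-Z leaves the control-|0⟩ kets |00⟩, |01⟩ unchanged and applies Z to qubit 1 on the control-|1⟩ pair (|10⟩, |11⟩).
Z = [[1, 0], [0, -1]].
With a = amp(|10⟩) = (-0.1734 + 0.1872i) and b = amp(|11⟩) = (-0.02976 + 0.03213i):
new amp(|10⟩) = (1)·a = (-0.1734 + 0.1872i)
new amp(|11⟩) = (-1)·b = (0.02976 - 0.03213i)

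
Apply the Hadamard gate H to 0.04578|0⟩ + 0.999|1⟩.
0.7388|0⟩ - 0.674|1⟩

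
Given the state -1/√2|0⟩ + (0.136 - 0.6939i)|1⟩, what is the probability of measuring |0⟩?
1/2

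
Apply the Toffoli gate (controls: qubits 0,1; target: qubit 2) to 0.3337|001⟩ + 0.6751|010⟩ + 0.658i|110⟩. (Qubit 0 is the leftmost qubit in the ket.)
0.3337|001⟩ + 0.6751|010⟩ + 0.658i|111⟩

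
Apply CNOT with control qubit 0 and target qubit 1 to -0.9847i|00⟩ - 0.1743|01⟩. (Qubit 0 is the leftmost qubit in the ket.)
-0.9847i|00⟩ - 0.1743|01⟩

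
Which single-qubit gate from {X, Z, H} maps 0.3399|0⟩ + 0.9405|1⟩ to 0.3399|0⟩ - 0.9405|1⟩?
Z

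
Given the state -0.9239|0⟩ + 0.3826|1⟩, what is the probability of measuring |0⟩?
0.8536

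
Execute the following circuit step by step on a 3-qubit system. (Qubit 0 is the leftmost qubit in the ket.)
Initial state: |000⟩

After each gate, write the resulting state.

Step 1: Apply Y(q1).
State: i|010⟩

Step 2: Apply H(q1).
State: (1/√2)i|000⟩ - (1/√2)i|010⟩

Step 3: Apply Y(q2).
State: -1/√2|001⟩ + 1/√2|011⟩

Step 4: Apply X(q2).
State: -1/√2|000⟩ + 1/√2|010⟩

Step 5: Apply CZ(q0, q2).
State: -1/√2|000⟩ + 1/√2|010⟩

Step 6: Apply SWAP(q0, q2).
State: -1/√2|000⟩ + 1/√2|010⟩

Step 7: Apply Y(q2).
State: -(1/√2)i|001⟩ + (1/√2)i|011⟩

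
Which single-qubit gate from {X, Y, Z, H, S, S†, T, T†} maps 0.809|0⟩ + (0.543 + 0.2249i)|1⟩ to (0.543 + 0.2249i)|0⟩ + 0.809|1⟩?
X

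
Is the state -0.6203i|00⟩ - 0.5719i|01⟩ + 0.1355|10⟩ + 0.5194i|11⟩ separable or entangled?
Entangled

Writing the state as a|00⟩ + b|01⟩ + c|10⟩ + d|11⟩, it is a product state iff ad − bc = 0.
Here (a, b, c, d) = (-0.6203i, -0.5719i, 0.1355, 0.5194i): ad − bc = (-0.6203i)(0.5194i) − (-0.5719i)(0.1355) = (0.3222 + 0.07749i) ≠ 0, so the state is entangled.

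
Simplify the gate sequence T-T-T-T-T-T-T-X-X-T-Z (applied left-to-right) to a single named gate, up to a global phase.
Z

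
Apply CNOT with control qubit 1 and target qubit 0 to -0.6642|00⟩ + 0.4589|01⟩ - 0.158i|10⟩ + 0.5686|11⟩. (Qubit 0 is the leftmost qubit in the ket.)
-0.6642|00⟩ + 0.5686|01⟩ - 0.158i|10⟩ + 0.4589|11⟩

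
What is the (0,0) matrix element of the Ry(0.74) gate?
0.9323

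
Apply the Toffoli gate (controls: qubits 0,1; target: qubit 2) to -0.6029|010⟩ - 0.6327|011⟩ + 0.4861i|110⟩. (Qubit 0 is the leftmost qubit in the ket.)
-0.6029|010⟩ - 0.6327|011⟩ + 0.4861i|111⟩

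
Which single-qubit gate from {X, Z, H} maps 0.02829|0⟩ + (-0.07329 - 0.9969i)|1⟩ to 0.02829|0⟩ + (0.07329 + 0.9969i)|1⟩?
Z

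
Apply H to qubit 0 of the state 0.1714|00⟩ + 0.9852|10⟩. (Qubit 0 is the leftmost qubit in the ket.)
0.8178|00⟩ - 0.5754|10⟩

H on qubit 0 mixes each pair of kets that differ only in qubit 0: amplitudes (a, b) of (|…0…⟩, |…1…⟩) become ((a + b)/√2, (a − b)/√2). Kets absent from the input have amplitude 0.
(|00⟩, |10⟩): (a, b) = (0.1714, 0.9852) → (0.8178, -0.5754)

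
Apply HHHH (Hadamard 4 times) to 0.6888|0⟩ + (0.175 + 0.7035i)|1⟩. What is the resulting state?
0.6888|0⟩ + (0.175 + 0.7035i)|1⟩

H² = I, so an even number of Hadamards cancels: H^4 = I and the state is unchanged.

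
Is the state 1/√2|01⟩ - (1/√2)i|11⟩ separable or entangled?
Separable

Writing the state as a|00⟩ + b|01⟩ + c|10⟩ + d|11⟩, it is a product state iff ad − bc = 0.
Here (a, b, c, d) = (0, 1/√2, 0, -(1/√2)i): ad − bc = (0)(-(1/√2)i) − (1/√2)(0) = 0, so the state is separable.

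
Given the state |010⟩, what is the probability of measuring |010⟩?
1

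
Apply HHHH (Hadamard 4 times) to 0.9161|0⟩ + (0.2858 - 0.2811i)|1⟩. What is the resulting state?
0.9161|0⟩ + (0.2858 - 0.2811i)|1⟩

H² = I, so an even number of Hadamards cancels: H^4 = I and the state is unchanged.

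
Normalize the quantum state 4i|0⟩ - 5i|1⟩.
0.6247i|0⟩ - 0.7809i|1⟩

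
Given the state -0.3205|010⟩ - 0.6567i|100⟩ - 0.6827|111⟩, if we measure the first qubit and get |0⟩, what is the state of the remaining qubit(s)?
-|10⟩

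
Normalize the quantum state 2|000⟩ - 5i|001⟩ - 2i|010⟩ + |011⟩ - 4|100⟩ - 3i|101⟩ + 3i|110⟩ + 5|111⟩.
0.2074|000⟩ - 0.5185i|001⟩ - 0.2074i|010⟩ + 0.1037|011⟩ - 0.4148|100⟩ - 0.3111i|101⟩ + 0.3111i|110⟩ + 0.5185|111⟩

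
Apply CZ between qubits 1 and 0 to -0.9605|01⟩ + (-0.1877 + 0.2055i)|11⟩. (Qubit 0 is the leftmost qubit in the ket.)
-0.9605|01⟩ + (0.1877 - 0.2055i)|11⟩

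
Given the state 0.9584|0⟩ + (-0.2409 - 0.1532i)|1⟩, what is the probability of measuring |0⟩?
0.9185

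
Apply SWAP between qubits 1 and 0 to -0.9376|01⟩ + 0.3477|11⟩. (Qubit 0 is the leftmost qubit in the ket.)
-0.9376|10⟩ + 0.3477|11⟩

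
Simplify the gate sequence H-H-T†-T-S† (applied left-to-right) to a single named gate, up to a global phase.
S†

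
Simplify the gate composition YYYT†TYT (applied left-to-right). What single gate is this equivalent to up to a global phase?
T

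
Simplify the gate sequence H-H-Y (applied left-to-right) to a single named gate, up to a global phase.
Y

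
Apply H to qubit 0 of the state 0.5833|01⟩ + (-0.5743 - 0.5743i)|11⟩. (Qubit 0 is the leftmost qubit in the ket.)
(0.006364 - 0.4061i)|01⟩ + (0.8185 + 0.4061i)|11⟩

H on qubit 0 mixes each pair of kets that differ only in qubit 0: amplitudes (a, b) of (|…0…⟩, |…1…⟩) become ((a + b)/√2, (a − b)/√2). Kets absent from the input have amplitude 0.
(|01⟩, |11⟩): (a, b) = (0.5833, (-0.5743 - 0.5743i)) → ((0.006364 - 0.4061i), (0.8185 + 0.4061i))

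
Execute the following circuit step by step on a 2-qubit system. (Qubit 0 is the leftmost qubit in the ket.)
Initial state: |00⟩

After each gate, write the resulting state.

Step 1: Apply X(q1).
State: |01⟩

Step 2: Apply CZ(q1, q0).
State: |01⟩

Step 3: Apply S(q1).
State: i|01⟩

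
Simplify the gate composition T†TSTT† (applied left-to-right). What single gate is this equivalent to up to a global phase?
S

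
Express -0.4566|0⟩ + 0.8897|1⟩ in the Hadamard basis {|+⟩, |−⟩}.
0.3062|+⟩ - 0.952|−⟩

With |ψ⟩ = α|0⟩ + β|1⟩, the Hadamard-basis coefficients are ⟨+|ψ⟩ = (α + β)/√2 and ⟨−|ψ⟩ = (α − β)/√2.
Here α = -0.4566, β = 0.8897: (α + β)/√2 = 0.3062, (α − β)/√2 = -0.952.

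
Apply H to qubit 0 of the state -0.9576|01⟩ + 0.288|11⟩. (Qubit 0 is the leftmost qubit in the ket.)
-0.4735|01⟩ - 0.8808|11⟩

H on qubit 0 mixes each pair of kets that differ only in qubit 0: amplitudes (a, b) of (|…0…⟩, |…1…⟩) become ((a + b)/√2, (a − b)/√2). Kets absent from the input have amplitude 0.
(|01⟩, |11⟩): (a, b) = (-0.9576, 0.288) → (-0.4735, -0.8808)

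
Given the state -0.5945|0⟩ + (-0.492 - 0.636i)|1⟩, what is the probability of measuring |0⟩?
0.3534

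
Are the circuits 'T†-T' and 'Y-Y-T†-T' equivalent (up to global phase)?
Yes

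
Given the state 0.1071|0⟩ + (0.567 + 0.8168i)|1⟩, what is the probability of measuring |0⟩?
0.01147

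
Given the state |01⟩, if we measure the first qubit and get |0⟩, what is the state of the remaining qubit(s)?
|1⟩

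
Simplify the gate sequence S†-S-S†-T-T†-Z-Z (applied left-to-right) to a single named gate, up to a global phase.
S†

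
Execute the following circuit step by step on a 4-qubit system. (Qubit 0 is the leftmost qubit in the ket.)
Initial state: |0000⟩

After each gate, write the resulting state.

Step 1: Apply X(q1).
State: |0100⟩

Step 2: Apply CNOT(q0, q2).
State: |0100⟩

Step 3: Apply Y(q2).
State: i|0110⟩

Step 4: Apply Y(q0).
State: -|1110⟩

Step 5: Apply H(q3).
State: -1/√2|1110⟩ - 1/√2|1111⟩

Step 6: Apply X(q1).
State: -1/√2|1010⟩ - 1/√2|1011⟩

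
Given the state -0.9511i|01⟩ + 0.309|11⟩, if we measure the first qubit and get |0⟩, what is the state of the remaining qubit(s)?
-i|1⟩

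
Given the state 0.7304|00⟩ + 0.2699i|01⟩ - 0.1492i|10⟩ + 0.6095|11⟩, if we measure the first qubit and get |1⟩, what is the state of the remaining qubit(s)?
-0.2378i|0⟩ + 0.9713|1⟩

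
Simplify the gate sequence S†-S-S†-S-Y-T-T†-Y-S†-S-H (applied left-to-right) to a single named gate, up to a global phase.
H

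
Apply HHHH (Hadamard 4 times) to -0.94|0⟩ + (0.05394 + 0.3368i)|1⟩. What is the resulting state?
-0.94|0⟩ + (0.05394 + 0.3368i)|1⟩

H² = I, so an even number of Hadamards cancels: H^4 = I and the state is unchanged.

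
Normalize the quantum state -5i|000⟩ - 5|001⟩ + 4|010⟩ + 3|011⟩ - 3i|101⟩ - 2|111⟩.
-0.533i|000⟩ - 0.533|001⟩ + 0.4264|010⟩ + 0.3198|011⟩ - 0.3198i|101⟩ - 0.2132|111⟩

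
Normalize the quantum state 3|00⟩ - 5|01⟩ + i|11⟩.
0.5071|00⟩ - 0.8452|01⟩ + 0.169i|11⟩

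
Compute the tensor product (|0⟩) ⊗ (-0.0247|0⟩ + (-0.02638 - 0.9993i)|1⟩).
-0.0247|00⟩ + (-0.02638 - 0.9993i)|01⟩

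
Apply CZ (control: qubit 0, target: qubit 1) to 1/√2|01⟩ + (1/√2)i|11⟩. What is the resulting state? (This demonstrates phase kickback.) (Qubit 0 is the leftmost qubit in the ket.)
1/√2|01⟩ - (1/√2)i|11⟩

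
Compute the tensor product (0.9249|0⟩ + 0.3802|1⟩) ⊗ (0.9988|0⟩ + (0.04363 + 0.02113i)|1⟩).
0.9238|00⟩ + (0.04035 + 0.01954i)|01⟩ + 0.3797|10⟩ + (0.01659 + 0.008034i)|11⟩

amp(|b₁b₂…⟩) = product of the factor amplitudes for bits b₁, b₂, …; only kets whose every factor amplitude is nonzero survive.
|00⟩: (0.9249)(0.9988) = 0.9238
|01⟩: (0.9249)(0.04363 + 0.02113i) = (0.04035 + 0.01954i)
|10⟩: (0.3802)(0.9988) = 0.3797
|11⟩: (0.3802)(0.04363 + 0.02113i) = (0.01659 + 0.008034i)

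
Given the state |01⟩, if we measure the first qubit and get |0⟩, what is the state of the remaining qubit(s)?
|1⟩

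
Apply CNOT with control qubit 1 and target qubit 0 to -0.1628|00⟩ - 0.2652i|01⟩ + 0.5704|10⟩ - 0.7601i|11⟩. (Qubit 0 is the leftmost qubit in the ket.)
-0.1628|00⟩ - 0.7601i|01⟩ + 0.5704|10⟩ - 0.2652i|11⟩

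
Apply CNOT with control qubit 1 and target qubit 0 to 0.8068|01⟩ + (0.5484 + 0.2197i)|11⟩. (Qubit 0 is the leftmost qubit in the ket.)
(0.5484 + 0.2197i)|01⟩ + 0.8068|11⟩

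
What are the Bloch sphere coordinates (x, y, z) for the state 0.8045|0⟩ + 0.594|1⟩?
(0.9557, 0, 0.2944)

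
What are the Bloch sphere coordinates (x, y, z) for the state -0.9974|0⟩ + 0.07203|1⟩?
(-0.1437, 0, 0.9896)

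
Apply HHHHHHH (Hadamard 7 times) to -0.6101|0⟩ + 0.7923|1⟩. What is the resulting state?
0.1288|0⟩ - 0.9916|1⟩

H² = I, so H^7 = H: a single Hadamard. With (a, b) = (-0.6101, 0.7923), H gives ((a + b)/√2, (a − b)/√2) = (0.1288, -0.9916).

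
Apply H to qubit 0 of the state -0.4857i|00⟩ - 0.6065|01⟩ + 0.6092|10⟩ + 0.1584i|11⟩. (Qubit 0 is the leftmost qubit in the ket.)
(0.4308 - 0.3434i)|00⟩ + (-0.4289 + 0.112i)|01⟩ + (-0.4308 - 0.3434i)|10⟩ + (-0.4289 - 0.112i)|11⟩

H on qubit 0 mixes each pair of kets that differ only in qubit 0: amplitudes (a, b) of (|…0…⟩, |…1…⟩) become ((a + b)/√2, (a − b)/√2). Kets absent from the input have amplitude 0.
(|00⟩, |10⟩): (a, b) = (-0.4857i, 0.6092) → ((0.4308 - 0.3434i), (-0.4308 - 0.3434i))
(|01⟩, |11⟩): (a, b) = (-0.6065, 0.1584i) → ((-0.4289 + 0.112i), (-0.4289 - 0.112i))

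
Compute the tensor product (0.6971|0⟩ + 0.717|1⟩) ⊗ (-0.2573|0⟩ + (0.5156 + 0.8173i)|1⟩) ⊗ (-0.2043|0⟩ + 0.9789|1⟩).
0.03664|000⟩ - 0.1756|001⟩ + (-0.07343 - 0.1164i)|010⟩ + (0.3518 + 0.5577i)|011⟩ + 0.03769|100⟩ - 0.1806|101⟩ + (-0.07553 - 0.1197i)|110⟩ + (0.3619 + 0.5736i)|111⟩

amp(|b₁b₂…⟩) = product of the factor amplitudes for bits b₁, b₂, …; only kets whose every factor amplitude is nonzero survive.
|000⟩: (0.6971)(-0.2573)(-0.2043) = 0.03664
|001⟩: (0.6971)(-0.2573)(0.9789) = -0.1756
|010⟩: (0.6971)(0.5156 + 0.8173i)(-0.2043) = (-0.07343 - 0.1164i)
|011⟩: (0.6971)(0.5156 + 0.8173i)(0.9789) = (0.3518 + 0.5577i)
|100⟩: (0.717)(-0.2573)(-0.2043) = 0.03769
|101⟩: (0.717)(-0.2573)(0.9789) = -0.1806
|110⟩: (0.717)(0.5156 + 0.8173i)(-0.2043) = (-0.07553 - 0.1197i)
|111⟩: (0.717)(0.5156 + 0.8173i)(0.9789) = (0.3619 + 0.5736i)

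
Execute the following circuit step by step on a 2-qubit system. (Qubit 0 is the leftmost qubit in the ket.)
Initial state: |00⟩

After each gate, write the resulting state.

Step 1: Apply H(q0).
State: 1/√2|00⟩ + 1/√2|10⟩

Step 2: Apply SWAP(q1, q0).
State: 1/√2|00⟩ + 1/√2|01⟩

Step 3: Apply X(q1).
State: 1/√2|00⟩ + 1/√2|01⟩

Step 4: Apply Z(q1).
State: 1/√2|00⟩ - 1/√2|01⟩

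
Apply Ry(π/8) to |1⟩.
-0.1951|0⟩ + 0.9808|1⟩

Ry(π/8) = [[cos(θ/2), −sin(θ/2)], [sin(θ/2), cos(θ/2)]]; θ = π/8, cos(θ/2) ≈ 0.980785, sin(θ/2) ≈ 0.19509.
With a = amp(|0⟩) = 0 and b = amp(|1⟩) = 1:
new amp(|0⟩) = (0.980785)·a + (-0.19509)·b = -0.1951
new amp(|1⟩) = (0.19509)·a + (0.980785)·b = 0.9808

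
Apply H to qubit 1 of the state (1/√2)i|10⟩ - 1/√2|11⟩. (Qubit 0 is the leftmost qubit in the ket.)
(-1/2 + (1/2)i)|10⟩ + (1/2 + (1/2)i)|11⟩

H on qubit 1 mixes each pair of kets that differ only in qubit 1: amplitudes (a, b) of (|…0…⟩, |…1…⟩) become ((a + b)/√2, (a − b)/√2). Kets absent from the input have amplitude 0.
(|10⟩, |11⟩): (a, b) = ((1/√2)i, -1/√2) → ((-1/2 + (1/2)i), (1/2 + (1/2)i))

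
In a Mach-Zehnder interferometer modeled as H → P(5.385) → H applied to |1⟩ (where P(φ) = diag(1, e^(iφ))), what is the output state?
(0.1885 + 0.3911i)|0⟩ + (0.8115 - 0.3911i)|1⟩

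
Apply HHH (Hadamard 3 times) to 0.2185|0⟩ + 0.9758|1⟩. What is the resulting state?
0.8445|0⟩ - 0.5355|1⟩

H² = I, so H^3 = H: a single Hadamard. With (a, b) = (0.2185, 0.9758), H gives ((a + b)/√2, (a − b)/√2) = (0.8445, -0.5355).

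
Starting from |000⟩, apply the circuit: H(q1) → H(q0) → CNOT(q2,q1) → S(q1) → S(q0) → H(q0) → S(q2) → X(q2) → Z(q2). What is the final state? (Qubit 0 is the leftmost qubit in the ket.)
(-1/√8 - (1/√8)i)|001⟩ + (1/√8 - (1/√8)i)|011⟩ + (-1/√8 + (1/√8)i)|101⟩ + (-1/√8 - (1/√8)i)|111⟩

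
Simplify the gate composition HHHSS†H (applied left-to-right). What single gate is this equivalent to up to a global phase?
I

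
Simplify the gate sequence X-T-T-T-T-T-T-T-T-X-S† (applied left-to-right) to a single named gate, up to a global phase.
S†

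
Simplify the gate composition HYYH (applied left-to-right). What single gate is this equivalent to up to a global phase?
I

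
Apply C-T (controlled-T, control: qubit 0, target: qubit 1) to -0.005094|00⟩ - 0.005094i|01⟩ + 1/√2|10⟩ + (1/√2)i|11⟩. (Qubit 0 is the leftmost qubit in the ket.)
-0.005094|00⟩ - 0.005094i|01⟩ + 1/√2|10⟩ + (-1/2 + (1/2)i)|11⟩

C-T leaves the control-|0⟩ kets |00⟩, |01⟩ unchanged and applies T to qubit 1 on the control-|1⟩ pair (|10⟩, |11⟩).
T = [[1, 0], [0, (1/√2 + (1/√2)i)]].
With a = amp(|10⟩) = 1/√2 and b = amp(|11⟩) = (1/√2)i:
new amp(|10⟩) = (1)·a = 1/√2
new amp(|11⟩) = (1/√2 + (1/√2)i)·b = (-1/2 + (1/2)i)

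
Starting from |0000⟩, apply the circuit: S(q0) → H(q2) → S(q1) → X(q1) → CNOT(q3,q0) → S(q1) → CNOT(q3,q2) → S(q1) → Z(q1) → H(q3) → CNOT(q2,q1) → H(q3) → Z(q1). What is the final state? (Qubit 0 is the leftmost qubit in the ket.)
1/√2|0010⟩ - 1/√2|0100⟩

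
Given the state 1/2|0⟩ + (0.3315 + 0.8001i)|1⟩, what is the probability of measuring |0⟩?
1/4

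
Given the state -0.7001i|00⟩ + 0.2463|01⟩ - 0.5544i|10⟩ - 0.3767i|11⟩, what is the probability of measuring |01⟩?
0.06066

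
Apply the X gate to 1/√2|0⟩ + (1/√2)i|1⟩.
(1/√2)i|0⟩ + 1/√2|1⟩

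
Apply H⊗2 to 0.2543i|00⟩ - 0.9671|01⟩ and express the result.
(-0.4836 + 0.1272i)|00⟩ + (0.4836 + 0.1272i)|01⟩ + (-0.4836 + 0.1272i)|10⟩ + (0.4836 + 0.1272i)|11⟩

H⊗2 gives amp(|y⟩) = (1/2) Σ_x (−1)^(x·y) amp(|x⟩), where x·y is the number of positions in which both x and y have a 1.
|00⟩: (0.2543i - 0.9671)/2 = (-0.4836 + 0.1272i)
|01⟩: (0.2543i + 0.9671)/2 = (0.4836 + 0.1272i)
|10⟩: (0.2543i - 0.9671)/2 = (-0.4836 + 0.1272i)
|11⟩: (0.2543i + 0.9671)/2 = (0.4836 + 0.1272i)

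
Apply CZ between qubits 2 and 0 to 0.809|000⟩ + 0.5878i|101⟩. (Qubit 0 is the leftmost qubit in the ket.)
0.809|000⟩ - 0.5878i|101⟩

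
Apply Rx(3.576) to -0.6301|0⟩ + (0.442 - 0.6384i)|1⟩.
(-0.4876 - 0.4316i)|0⟩ + (-0.09525 + 0.7529i)|1⟩

Rx(3.576) = [[cos(θ/2), −i·sin(θ/2)], [−i·sin(θ/2), cos(θ/2)]]; θ = 3.576, cos(θ/2) ≈ -0.2155, sin(θ/2) ≈ 0.976504.
With a = amp(|0⟩) = -0.6301 and b = amp(|1⟩) = (0.442 - 0.6384i):
new amp(|0⟩) = (-0.2155)·a + (-0.976504i)·b = (-0.4876 - 0.4316i)
new amp(|1⟩) = (-0.976504i)·a + (-0.2155)·b = (-0.09525 + 0.7529i)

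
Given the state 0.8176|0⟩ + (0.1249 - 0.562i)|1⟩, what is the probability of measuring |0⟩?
0.6685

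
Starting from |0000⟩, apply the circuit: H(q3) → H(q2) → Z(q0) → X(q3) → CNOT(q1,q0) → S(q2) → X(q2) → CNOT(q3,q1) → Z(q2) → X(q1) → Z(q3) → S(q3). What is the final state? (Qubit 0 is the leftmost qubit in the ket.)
1/2|0001⟩ + (1/2)i|0011⟩ + (1/2)i|0100⟩ - 1/2|0110⟩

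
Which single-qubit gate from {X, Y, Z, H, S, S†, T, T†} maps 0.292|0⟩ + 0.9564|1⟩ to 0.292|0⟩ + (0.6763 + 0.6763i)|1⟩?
T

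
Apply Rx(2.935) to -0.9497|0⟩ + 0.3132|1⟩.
(-0.09793 - 0.3115i)|0⟩ + (0.03229 + 0.9446i)|1⟩

Rx(2.935) = [[cos(θ/2), −i·sin(θ/2)], [−i·sin(θ/2), cos(θ/2)]]; θ = 2.935, cos(θ/2) ≈ 0.103113, sin(θ/2) ≈ 0.99467.
With a = amp(|0⟩) = -0.9497 and b = amp(|1⟩) = 0.3132:
new amp(|0⟩) = (0.103113)·a + (-0.99467i)·b = (-0.09793 - 0.3115i)
new amp(|1⟩) = (-0.99467i)·a + (0.103113)·b = (0.03229 + 0.9446i)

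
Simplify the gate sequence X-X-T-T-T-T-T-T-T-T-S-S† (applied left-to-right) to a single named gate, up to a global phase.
I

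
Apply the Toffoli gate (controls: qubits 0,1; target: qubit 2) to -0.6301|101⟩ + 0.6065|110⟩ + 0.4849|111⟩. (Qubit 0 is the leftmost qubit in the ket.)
-0.6301|101⟩ + 0.4849|110⟩ + 0.6065|111⟩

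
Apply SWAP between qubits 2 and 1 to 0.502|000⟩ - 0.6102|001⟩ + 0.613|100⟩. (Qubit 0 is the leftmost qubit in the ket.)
0.502|000⟩ - 0.6102|010⟩ + 0.613|100⟩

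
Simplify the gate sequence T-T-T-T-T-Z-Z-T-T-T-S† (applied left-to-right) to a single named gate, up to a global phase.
S†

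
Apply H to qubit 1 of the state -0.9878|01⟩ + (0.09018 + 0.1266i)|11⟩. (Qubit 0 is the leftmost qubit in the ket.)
-0.6985|00⟩ + 0.6985|01⟩ + (0.06377 + 0.08952i)|10⟩ + (-0.06377 - 0.08952i)|11⟩

H on qubit 1 mixes each pair of kets that differ only in qubit 1: amplitudes (a, b) of (|…0…⟩, |…1…⟩) become ((a + b)/√2, (a − b)/√2). Kets absent from the input have amplitude 0.
(|00⟩, |01⟩): (a, b) = (0, -0.9878) → (-0.6985, 0.6985)
(|10⟩, |11⟩): (a, b) = (0, (0.09018 + 0.1266i)) → ((0.06377 + 0.08952i), (-0.06377 - 0.08952i))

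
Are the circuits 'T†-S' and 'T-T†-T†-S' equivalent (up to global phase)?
Yes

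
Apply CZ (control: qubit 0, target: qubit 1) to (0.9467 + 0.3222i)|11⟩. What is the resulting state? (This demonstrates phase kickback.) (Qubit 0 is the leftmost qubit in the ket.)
(-0.9467 - 0.3222i)|11⟩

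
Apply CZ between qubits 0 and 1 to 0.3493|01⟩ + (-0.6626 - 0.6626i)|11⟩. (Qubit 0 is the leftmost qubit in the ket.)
0.3493|01⟩ + (0.6626 + 0.6626i)|11⟩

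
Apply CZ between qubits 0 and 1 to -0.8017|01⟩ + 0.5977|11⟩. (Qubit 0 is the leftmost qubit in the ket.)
-0.8017|01⟩ - 0.5977|11⟩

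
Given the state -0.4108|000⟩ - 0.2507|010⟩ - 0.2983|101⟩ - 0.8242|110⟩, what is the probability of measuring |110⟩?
0.6793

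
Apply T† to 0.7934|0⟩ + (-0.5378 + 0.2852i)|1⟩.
0.7934|0⟩ + (-0.1786 + 0.5819i)|1⟩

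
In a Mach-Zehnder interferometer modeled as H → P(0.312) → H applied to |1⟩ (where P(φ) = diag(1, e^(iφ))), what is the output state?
(0.02414 - 0.1535i)|0⟩ + (0.9759 + 0.1535i)|1⟩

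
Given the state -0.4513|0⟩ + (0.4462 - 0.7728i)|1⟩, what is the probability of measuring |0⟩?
0.2037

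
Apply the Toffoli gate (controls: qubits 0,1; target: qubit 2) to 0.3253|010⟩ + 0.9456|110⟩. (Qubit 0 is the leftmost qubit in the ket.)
0.3253|010⟩ + 0.9456|111⟩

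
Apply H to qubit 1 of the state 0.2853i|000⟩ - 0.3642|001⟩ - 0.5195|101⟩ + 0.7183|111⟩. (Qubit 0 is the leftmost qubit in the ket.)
0.2017i|000⟩ - 0.2575|001⟩ + 0.2017i|010⟩ - 0.2575|011⟩ + 0.1406|101⟩ - 0.8753|111⟩

H on qubit 1 mixes each pair of kets that differ only in qubit 1: amplitudes (a, b) of (|…0…⟩, |…1…⟩) become ((a + b)/√2, (a − b)/√2). Kets absent from the input have amplitude 0.
(|000⟩, |010⟩): (a, b) = (0.2853i, 0) → (0.2017i, 0.2017i)
(|001⟩, |011⟩): (a, b) = (-0.3642, 0) → (-0.2575, -0.2575)
(|101⟩, |111⟩): (a, b) = (-0.5195, 0.7183) → (0.1406, -0.8753)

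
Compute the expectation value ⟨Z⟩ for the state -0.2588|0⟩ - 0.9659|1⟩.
-0.866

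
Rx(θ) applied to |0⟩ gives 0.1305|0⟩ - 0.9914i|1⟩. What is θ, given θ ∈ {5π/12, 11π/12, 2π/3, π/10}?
11π/12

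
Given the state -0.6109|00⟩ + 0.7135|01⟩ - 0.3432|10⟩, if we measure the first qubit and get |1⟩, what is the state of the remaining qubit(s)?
-|0⟩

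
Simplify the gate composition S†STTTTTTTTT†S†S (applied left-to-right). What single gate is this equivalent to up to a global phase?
T†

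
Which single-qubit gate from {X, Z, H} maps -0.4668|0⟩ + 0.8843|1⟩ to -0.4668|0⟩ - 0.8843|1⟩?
Z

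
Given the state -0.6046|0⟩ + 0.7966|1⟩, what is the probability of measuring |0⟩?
0.3655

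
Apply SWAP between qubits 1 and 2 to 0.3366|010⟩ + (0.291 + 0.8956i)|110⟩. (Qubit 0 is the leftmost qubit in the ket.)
0.3366|001⟩ + (0.291 + 0.8956i)|101⟩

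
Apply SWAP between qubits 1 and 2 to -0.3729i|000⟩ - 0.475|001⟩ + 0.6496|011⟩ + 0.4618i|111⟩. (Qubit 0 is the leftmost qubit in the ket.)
-0.3729i|000⟩ - 0.475|010⟩ + 0.6496|011⟩ + 0.4618i|111⟩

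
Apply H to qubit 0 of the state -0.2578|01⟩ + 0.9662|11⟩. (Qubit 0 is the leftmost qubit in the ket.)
0.5009|01⟩ - 0.8655|11⟩

H on qubit 0 mixes each pair of kets that differ only in qubit 0: amplitudes (a, b) of (|…0…⟩, |…1…⟩) become ((a + b)/√2, (a − b)/√2). Kets absent from the input have amplitude 0.
(|01⟩, |11⟩): (a, b) = (-0.2578, 0.9662) → (0.5009, -0.8655)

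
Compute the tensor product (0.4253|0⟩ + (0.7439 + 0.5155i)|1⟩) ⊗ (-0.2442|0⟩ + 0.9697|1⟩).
-0.1039|00⟩ + 0.4124|01⟩ + (-0.1817 - 0.1259i)|10⟩ + (0.7214 + 0.4999i)|11⟩

amp(|b₁b₂…⟩) = product of the factor amplitudes for bits b₁, b₂, …; only kets whose every factor amplitude is nonzero survive.
|00⟩: (0.4253)(-0.2442) = -0.1039
|01⟩: (0.4253)(0.9697) = 0.4124
|10⟩: (0.7439 + 0.5155i)(-0.2442) = (-0.1817 - 0.1259i)
|11⟩: (0.7439 + 0.5155i)(0.9697) = (0.7214 + 0.4999i)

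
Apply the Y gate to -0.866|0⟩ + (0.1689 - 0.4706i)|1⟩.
(-0.4706 - 0.1689i)|0⟩ - 0.866i|1⟩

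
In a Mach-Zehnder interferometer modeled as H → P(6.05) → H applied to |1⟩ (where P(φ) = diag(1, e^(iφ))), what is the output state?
(0.01353 + 0.1155i)|0⟩ + (0.9865 - 0.1155i)|1⟩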